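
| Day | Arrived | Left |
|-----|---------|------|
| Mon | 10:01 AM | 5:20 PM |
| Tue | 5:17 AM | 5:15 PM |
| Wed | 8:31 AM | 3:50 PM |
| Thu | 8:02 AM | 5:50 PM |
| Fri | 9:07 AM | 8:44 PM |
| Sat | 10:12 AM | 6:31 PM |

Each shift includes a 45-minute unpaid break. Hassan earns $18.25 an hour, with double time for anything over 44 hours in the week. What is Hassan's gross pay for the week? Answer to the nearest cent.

Mon: 10:01 AM–5:20 PM = 7 h 19 min; less 45 min break → 6 h 34 min
Tue: 5:17 AM–5:15 PM = 11 h 58 min; less 45 min break → 11 h 13 min
Wed: 8:31 AM–3:50 PM = 7 h 19 min; less 45 min break → 6 h 34 min
Thu: 8:02 AM–5:50 PM = 9 h 48 min; less 45 min break → 9 h 3 min
Fri: 9:07 AM–8:44 PM = 11 h 37 min; less 45 min break → 10 h 52 min
Sat: 10:12 AM–6:31 PM = 8 h 19 min; less 45 min break → 7 h 34 min
Total worked: 51 h 50 min = 3110 min.
Regular 44 h 0 min = 2640 min at $18.25/h; overtime 7 h 50 min = 470 min at $36.50/h.
Pay = (2640 × $18.25 + 470 × $36.50) ÷ 60 = $1088.92.

$1088.92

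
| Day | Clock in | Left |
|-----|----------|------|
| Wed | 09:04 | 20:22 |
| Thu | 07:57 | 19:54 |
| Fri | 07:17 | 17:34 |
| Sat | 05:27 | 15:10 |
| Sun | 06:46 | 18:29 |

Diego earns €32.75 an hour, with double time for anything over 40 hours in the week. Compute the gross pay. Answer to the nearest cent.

€2290.32

Wed: 09:04–20:22 = 11 h 18 min
Thu: 07:57–19:54 = 11 h 57 min
Fri: 07:17–17:34 = 10 h 17 min
Sat: 05:27–15:10 = 9 h 43 min
Sun: 06:46–18:29 = 11 h 43 min
Total worked: 54 h 58 min = 3298 min.
Regular 40 h 0 min = 2400 min at €32.75/h; overtime 14 h 58 min = 898 min at €65.50/h.
Pay = (2400 × €32.75 + 898 × €65.50) ÷ 60 = €2290.32.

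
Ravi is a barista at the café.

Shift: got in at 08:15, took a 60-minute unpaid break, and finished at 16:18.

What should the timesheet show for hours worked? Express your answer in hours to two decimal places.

7.05 hours

Shift: 08:15–16:18 = 8 h 3 min; less 60 min break → 7 h 3 min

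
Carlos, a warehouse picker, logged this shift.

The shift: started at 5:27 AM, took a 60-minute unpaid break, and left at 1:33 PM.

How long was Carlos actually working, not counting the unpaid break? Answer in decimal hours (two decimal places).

7.10 hours

The shift: 5:27 AM–1:33 PM = 8 h 6 min; less 60 min break → 7 h 6 min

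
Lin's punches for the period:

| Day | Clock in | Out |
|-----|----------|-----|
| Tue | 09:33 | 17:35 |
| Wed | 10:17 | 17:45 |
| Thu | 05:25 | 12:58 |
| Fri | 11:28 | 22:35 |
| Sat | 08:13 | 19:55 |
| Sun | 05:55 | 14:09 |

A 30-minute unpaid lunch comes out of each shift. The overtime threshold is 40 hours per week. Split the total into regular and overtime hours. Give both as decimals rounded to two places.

Regular 40.00 hours, overtime 11.10 hours

Tue: 09:33–17:35 = 8 h 2 min; less 30 min break → 7 h 32 min
Wed: 10:17–17:45 = 7 h 28 min; less 30 min break → 6 h 58 min
Thu: 05:25–12:58 = 7 h 33 min; less 30 min break → 7 h 3 min
Fri: 11:28–22:35 = 11 h 7 min; less 30 min break → 10 h 37 min
Sat: 08:13–19:55 = 11 h 42 min; less 30 min break → 11 h 12 min
Sun: 05:55–14:09 = 8 h 14 min; less 30 min break → 7 h 44 min
Total worked: 51 h 6 min = 51.10 h.
Threshold 40 h → overtime 11 h 6 min, regular 40 h 0 min.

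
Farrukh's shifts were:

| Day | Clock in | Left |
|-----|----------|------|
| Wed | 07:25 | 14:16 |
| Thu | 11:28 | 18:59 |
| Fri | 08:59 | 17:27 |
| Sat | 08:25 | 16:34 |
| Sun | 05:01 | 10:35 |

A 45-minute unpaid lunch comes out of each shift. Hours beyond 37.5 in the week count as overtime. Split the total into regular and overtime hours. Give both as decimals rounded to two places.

Wed: 07:25–14:16 = 6 h 51 min; less 45 min break → 6 h 6 min
Thu: 11:28–18:59 = 7 h 31 min; less 45 min break → 6 h 46 min
Fri: 08:59–17:27 = 8 h 28 min; less 45 min break → 7 h 43 min
Sat: 08:25–16:34 = 8 h 9 min; less 45 min break → 7 h 24 min
Sun: 05:01–10:35 = 5 h 34 min; less 45 min break → 4 h 49 min
Total worked: 32 h 48 min = 32.80 h.
Threshold 37.5 h → overtime 0 h 0 min, regular 32 h 48 min.

Regular 32.80 hours, overtime 0.00 hours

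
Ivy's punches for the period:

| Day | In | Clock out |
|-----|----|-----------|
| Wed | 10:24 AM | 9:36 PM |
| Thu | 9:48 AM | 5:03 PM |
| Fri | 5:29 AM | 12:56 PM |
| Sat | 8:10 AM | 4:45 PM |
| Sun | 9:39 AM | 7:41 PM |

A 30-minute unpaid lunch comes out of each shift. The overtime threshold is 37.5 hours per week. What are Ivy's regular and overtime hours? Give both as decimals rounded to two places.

Regular 37.50 hours, overtime 4.52 hours

Wed: 10:24 AM–9:36 PM = 11 h 12 min; less 30 min break → 10 h 42 min
Thu: 9:48 AM–5:03 PM = 7 h 15 min; less 30 min break → 6 h 45 min
Fri: 5:29 AM–12:56 PM = 7 h 27 min; less 30 min break → 6 h 57 min
Sat: 8:10 AM–4:45 PM = 8 h 35 min; less 30 min break → 8 h 5 min
Sun: 9:39 AM–7:41 PM = 10 h 2 min; less 30 min break → 9 h 32 min
Total worked: 42 h 1 min = 42.02 h.
Threshold 37.5 h → overtime 4 h 31 min, regular 37 h 30 min.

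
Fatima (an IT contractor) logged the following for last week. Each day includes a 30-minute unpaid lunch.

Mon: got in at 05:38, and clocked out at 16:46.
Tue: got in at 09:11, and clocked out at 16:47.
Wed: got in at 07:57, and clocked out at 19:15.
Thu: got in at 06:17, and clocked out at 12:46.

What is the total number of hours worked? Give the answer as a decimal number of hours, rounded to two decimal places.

34.52 hours

Mon: 05:38–16:46 = 11 h 8 min; less 30 min break → 10 h 38 min
Tue: 09:11–16:47 = 7 h 36 min; less 30 min break → 7 h 6 min
Wed: 07:57–19:15 = 11 h 18 min; less 30 min break → 10 h 48 min
Thu: 06:17–12:46 = 6 h 29 min; less 30 min break → 5 h 59 min
Total: 10 h 38 min + 7 h 6 min + 10 h 48 min + 5 h 59 min = 34 h 31 min.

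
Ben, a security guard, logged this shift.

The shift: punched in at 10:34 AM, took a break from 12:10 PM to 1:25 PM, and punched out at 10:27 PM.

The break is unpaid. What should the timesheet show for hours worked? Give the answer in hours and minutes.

10 h 38 min

The shift: 10:34 AM–10:27 PM = 11 h 53 min; less 75 min break → 10 h 38 min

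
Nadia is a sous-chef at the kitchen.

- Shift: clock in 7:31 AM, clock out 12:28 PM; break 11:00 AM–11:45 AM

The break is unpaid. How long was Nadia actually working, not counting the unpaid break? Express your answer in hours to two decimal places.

4.20 hours

Shift: 7:31 AM–12:28 PM = 4 h 57 min; less 45 min break → 4 h 12 min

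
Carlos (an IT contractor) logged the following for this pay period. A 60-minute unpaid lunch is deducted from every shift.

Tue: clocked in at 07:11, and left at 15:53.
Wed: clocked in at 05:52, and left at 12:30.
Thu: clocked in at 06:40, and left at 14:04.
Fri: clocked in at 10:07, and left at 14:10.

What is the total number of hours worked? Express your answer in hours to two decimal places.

Tue: 07:11–15:53 = 8 h 42 min; less 60 min break → 7 h 42 min
Wed: 05:52–12:30 = 6 h 38 min; less 60 min break → 5 h 38 min
Thu: 06:40–14:04 = 7 h 24 min; less 60 min break → 6 h 24 min
Fri: 10:07–14:10 = 4 h 3 min; less 60 min break → 3 h 3 min
Total: 7 h 42 min + 5 h 38 min + 6 h 24 min + 3 h 3 min = 22 h 47 min.

22.78 hours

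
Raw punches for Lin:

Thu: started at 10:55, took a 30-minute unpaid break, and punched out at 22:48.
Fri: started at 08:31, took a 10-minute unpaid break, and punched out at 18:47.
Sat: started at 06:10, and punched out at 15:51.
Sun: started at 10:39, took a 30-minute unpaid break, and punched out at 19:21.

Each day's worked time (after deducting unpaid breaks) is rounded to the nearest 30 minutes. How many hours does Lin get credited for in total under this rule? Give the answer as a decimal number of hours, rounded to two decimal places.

Thu: 10:55–22:48 = 11 h 53 min − 30 min = 11 h 23 min → rounds to 11 h 30 min
Fri: 08:31–18:47 = 10 h 16 min − 10 min = 10 h 6 min → rounds to 10 h 0 min
Sat: 06:10–15:51 = 9 h 41 min → rounds to 9 h 30 min
Sun: 10:39–19:21 = 8 h 42 min − 30 min = 8 h 12 min → rounds to 8 h 0 min
Total credited: 39 h 0 min.

39.00 hours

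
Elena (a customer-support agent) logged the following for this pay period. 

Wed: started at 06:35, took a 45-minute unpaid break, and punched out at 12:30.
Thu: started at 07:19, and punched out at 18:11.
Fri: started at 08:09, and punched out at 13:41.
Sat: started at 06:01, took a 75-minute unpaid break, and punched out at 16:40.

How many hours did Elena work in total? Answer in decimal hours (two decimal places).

Wed: 06:35–12:30 = 5 h 55 min; less 45 min break → 5 h 10 min
Thu: 07:19–18:11 = 10 h 52 min
Fri: 08:09–13:41 = 5 h 32 min
Sat: 06:01–16:40 = 10 h 39 min; less 75 min break → 9 h 24 min
Total: 5 h 10 min + 10 h 52 min + 5 h 32 min + 9 h 24 min = 30 h 58 min.

30.97 hours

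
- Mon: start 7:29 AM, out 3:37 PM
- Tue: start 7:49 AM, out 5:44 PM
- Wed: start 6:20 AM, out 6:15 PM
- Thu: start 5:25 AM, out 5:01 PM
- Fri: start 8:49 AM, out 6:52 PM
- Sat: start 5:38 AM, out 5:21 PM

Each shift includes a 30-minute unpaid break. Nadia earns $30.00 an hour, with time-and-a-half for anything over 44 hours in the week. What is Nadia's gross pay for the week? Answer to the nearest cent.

Mon: 7:29 AM–3:37 PM = 8 h 8 min; less 30 min break → 7 h 38 min
Tue: 7:49 AM–5:44 PM = 9 h 55 min; less 30 min break → 9 h 25 min
Wed: 6:20 AM–6:15 PM = 11 h 55 min; less 30 min break → 11 h 25 min
Thu: 5:25 AM–5:01 PM = 11 h 36 min; less 30 min break → 11 h 6 min
Fri: 8:49 AM–6:52 PM = 10 h 3 min; less 30 min break → 9 h 33 min
Sat: 5:38 AM–5:21 PM = 11 h 43 min; less 30 min break → 11 h 13 min
Total worked: 60 h 20 min = 3620 min.
Regular 44 h 0 min = 2640 min at $30.00/h; overtime 16 h 20 min = 980 min at $45.00/h.
Pay = (2640 × $30.00 + 980 × $45.00) ÷ 60 = $2055.00.

$2055.00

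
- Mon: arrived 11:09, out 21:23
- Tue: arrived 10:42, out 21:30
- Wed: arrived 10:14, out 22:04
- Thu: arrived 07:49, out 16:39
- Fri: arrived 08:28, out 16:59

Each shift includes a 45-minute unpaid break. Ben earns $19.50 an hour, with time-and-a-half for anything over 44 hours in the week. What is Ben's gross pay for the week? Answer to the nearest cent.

Mon: 11:09–21:23 = 10 h 14 min; less 45 min break → 9 h 29 min
Tue: 10:42–21:30 = 10 h 48 min; less 45 min break → 10 h 3 min
Wed: 10:14–22:04 = 11 h 50 min; less 45 min break → 11 h 5 min
Thu: 07:49–16:39 = 8 h 50 min; less 45 min break → 8 h 5 min
Fri: 08:28–16:59 = 8 h 31 min; less 45 min break → 7 h 46 min
Total worked: 46 h 28 min = 2788 min.
Regular 44 h 0 min = 2640 min at $19.50/h; overtime 2 h 28 min = 148 min at $29.25/h.
Pay = (2640 × $19.50 + 148 × $29.25) ÷ 60 = $930.15.

$930.15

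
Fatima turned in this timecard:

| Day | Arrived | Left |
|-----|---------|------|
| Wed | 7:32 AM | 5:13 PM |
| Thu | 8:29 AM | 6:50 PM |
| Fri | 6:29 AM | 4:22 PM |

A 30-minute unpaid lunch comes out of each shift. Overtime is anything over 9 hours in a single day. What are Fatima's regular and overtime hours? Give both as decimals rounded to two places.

Regular 27.00 hours, overtime 1.42 hours

Wed: 7:32 AM–5:13 PM = 9 h 41 min; less 30 min break → 9 h 11 min
Thu: 8:29 AM–6:50 PM = 10 h 21 min; less 30 min break → 9 h 51 min
Fri: 6:29 AM–4:22 PM = 9 h 53 min; less 30 min break → 9 h 23 min
Wed reg 9 h 0 min / OT 0 h 11 min; Thu reg 9 h 0 min / OT 0 h 51 min; Fri reg 9 h 0 min / OT 0 h 23 min.
Totals: regular 27 h 0 min, overtime 1 h 25 min.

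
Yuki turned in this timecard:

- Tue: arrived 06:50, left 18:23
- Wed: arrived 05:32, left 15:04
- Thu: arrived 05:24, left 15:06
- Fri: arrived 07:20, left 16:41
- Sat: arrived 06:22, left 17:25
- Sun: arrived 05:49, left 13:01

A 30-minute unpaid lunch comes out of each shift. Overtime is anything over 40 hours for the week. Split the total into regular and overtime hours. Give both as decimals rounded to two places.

Regular 40.00 hours, overtime 15.38 hours

Tue: 06:50–18:23 = 11 h 33 min; less 30 min break → 11 h 3 min
Wed: 05:32–15:04 = 9 h 32 min; less 30 min break → 9 h 2 min
Thu: 05:24–15:06 = 9 h 42 min; less 30 min break → 9 h 12 min
Fri: 07:20–16:41 = 9 h 21 min; less 30 min break → 8 h 51 min
Sat: 06:22–17:25 = 11 h 3 min; less 30 min break → 10 h 33 min
Sun: 05:49–13:01 = 7 h 12 min; less 30 min break → 6 h 42 min
Total worked: 55 h 23 min = 55.38 h.
Threshold 40 h → overtime 15 h 23 min, regular 40 h 0 min.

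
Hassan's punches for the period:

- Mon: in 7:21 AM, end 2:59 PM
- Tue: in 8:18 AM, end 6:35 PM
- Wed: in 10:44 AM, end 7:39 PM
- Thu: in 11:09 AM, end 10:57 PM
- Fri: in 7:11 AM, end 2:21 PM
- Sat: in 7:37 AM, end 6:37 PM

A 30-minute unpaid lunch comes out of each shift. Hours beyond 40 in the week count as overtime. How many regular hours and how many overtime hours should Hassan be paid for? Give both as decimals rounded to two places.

Mon: 7:21 AM–2:59 PM = 7 h 38 min; less 30 min break → 7 h 8 min
Tue: 8:18 AM–6:35 PM = 10 h 17 min; less 30 min break → 9 h 47 min
Wed: 10:44 AM–7:39 PM = 8 h 55 min; less 30 min break → 8 h 25 min
Thu: 11:09 AM–10:57 PM = 11 h 48 min; less 30 min break → 11 h 18 min
Fri: 7:11 AM–2:21 PM = 7 h 10 min; less 30 min break → 6 h 40 min
Sat: 7:37 AM–6:37 PM = 11 h 0 min; less 30 min break → 10 h 30 min
Total worked: 53 h 48 min = 53.80 h.
Threshold 40 h → overtime 13 h 48 min, regular 40 h 0 min.

Regular 40.00 hours, overtime 13.80 hours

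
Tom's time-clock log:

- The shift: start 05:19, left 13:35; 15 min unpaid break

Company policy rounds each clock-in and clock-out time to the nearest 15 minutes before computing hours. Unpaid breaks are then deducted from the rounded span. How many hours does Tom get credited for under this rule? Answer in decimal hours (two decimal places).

The shift: in 05:19→05:15, out 13:35→13:30; 8 h 15 min − 15 min = 8 h 0 min

8.00 hours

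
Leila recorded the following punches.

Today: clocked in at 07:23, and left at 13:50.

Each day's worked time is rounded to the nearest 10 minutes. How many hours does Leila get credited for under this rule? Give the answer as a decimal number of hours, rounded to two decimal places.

6.50 hours

Today: 07:23–13:50 = 6 h 27 min → rounds to 6 h 30 min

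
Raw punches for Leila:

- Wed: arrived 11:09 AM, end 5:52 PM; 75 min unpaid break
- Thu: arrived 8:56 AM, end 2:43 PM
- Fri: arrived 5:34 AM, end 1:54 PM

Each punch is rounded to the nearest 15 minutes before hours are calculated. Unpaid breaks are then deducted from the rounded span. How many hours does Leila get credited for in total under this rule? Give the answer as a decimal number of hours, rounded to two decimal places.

Wed: in 11:09 AM→11:15 AM, out 5:52 PM→5:45 PM; 6 h 30 min − 75 min = 5 h 15 min
Thu: in 8:56 AM→9:00 AM, out 2:43 PM→2:45 PM; 5 h 45 min
Fri: in 5:34 AM→5:30 AM, out 1:54 PM→2:00 PM; 8 h 30 min
Total credited: 19 h 30 min.

19.50 hours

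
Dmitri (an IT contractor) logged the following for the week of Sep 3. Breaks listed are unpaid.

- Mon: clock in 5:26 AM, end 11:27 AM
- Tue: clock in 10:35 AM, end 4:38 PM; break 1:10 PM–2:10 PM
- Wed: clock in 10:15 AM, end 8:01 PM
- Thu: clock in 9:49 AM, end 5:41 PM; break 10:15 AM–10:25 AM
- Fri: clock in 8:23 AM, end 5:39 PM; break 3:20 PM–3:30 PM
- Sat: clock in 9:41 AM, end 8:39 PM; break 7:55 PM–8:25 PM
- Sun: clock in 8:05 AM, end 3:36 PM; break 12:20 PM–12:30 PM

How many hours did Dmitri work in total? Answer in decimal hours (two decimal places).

Mon: 5:26 AM–11:27 AM = 6 h 1 min
Tue: 10:35 AM–4:38 PM = 6 h 3 min; less 60 min break → 5 h 3 min
Wed: 10:15 AM–8:01 PM = 9 h 46 min
Thu: 9:49 AM–5:41 PM = 7 h 52 min; less 10 min break → 7 h 42 min
Fri: 8:23 AM–5:39 PM = 9 h 16 min; less 10 min break → 9 h 6 min
Sat: 9:41 AM–8:39 PM = 10 h 58 min; less 30 min break → 10 h 28 min
Sun: 8:05 AM–3:36 PM = 7 h 31 min; less 10 min break → 7 h 21 min
Total: 6 h 1 min + 5 h 3 min + 9 h 46 min + 7 h 42 min + 9 h 6 min + 10 h 28 min + 7 h 21 min = 55 h 27 min.

55.45 hours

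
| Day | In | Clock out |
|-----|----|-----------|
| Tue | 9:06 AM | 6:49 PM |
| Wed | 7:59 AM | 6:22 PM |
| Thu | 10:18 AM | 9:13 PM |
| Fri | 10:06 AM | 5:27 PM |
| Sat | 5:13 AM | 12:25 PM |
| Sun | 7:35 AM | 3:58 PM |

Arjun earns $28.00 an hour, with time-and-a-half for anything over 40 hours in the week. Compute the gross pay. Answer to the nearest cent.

Tue: 9:06 AM–6:49 PM = 9 h 43 min
Wed: 7:59 AM–6:22 PM = 10 h 23 min
Thu: 10:18 AM–9:13 PM = 10 h 55 min
Fri: 10:06 AM–5:27 PM = 7 h 21 min
Sat: 5:13 AM–12:25 PM = 7 h 12 min
Sun: 7:35 AM–3:58 PM = 8 h 23 min
Total worked: 53 h 57 min = 3237 min.
Regular 40 h 0 min = 2400 min at $28.00/h; overtime 13 h 57 min = 837 min at $42.00/h.
Pay = (2400 × $28.00 + 837 × $42.00) ÷ 60 = $1705.90.

$1705.90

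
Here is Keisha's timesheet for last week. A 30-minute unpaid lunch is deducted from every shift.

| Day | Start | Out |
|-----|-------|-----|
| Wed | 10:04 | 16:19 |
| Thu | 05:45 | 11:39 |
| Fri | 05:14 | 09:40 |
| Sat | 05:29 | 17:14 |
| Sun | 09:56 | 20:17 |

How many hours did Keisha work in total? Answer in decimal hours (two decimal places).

36.18 hours

Wed: 10:04–16:19 = 6 h 15 min; less 30 min break → 5 h 45 min
Thu: 05:45–11:39 = 5 h 54 min; less 30 min break → 5 h 24 min
Fri: 05:14–09:40 = 4 h 26 min; less 30 min break → 3 h 56 min
Sat: 05:29–17:14 = 11 h 45 min; less 30 min break → 11 h 15 min
Sun: 09:56–20:17 = 10 h 21 min; less 30 min break → 9 h 51 min
Total: 5 h 45 min + 5 h 24 min + 3 h 56 min + 11 h 15 min + 9 h 51 min = 36 h 11 min.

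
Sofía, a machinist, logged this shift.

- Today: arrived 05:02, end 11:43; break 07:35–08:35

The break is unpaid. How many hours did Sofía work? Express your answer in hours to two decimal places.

Today: 05:02–11:43 = 6 h 41 min; less 60 min break → 5 h 41 min

5.68 hours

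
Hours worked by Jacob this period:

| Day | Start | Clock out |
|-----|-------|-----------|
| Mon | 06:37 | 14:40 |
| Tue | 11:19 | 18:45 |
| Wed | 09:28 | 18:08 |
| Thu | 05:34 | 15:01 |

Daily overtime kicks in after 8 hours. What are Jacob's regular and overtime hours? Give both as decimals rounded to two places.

Mon: 06:37–14:40 = 8 h 3 min
Tue: 11:19–18:45 = 7 h 26 min
Wed: 09:28–18:08 = 8 h 40 min
Thu: 05:34–15:01 = 9 h 27 min
Mon reg 8 h 0 min / OT 0 h 3 min; Tue reg 7 h 26 min / OT 0 h 0 min; Wed reg 8 h 0 min / OT 0 h 40 min; Thu reg 8 h 0 min / OT 1 h 27 min.
Totals: regular 31 h 26 min, overtime 2 h 10 min.

Regular 31.43 hours, overtime 2.17 hours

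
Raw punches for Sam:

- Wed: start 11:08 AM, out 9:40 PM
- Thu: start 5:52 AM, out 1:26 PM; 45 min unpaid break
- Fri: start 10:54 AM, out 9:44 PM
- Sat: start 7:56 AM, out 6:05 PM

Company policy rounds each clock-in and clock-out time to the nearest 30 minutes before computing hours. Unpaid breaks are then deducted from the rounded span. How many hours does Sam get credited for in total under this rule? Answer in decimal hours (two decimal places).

Wed: in 11:08 AM→11:00 AM, out 9:40 PM→9:30 PM; 10 h 30 min
Thu: in 5:52 AM→6:00 AM, out 1:26 PM→1:30 PM; 7 h 30 min − 45 min = 6 h 45 min
Fri: in 10:54 AM→11:00 AM, out 9:44 PM→9:30 PM; 10 h 30 min
Sat: in 7:56 AM→8:00 AM, out 6:05 PM→6:00 PM; 10 h 0 min
Total credited: 37 h 45 min.

37.75 hours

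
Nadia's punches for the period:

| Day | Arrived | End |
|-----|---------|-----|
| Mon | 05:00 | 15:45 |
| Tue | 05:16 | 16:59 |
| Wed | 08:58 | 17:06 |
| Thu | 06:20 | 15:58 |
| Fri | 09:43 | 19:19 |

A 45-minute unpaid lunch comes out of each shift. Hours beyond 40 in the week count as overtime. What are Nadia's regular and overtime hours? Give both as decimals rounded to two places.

Regular 40.00 hours, overtime 6.08 hours

Mon: 05:00–15:45 = 10 h 45 min; less 45 min break → 10 h 0 min
Tue: 05:16–16:59 = 11 h 43 min; less 45 min break → 10 h 58 min
Wed: 08:58–17:06 = 8 h 8 min; less 45 min break → 7 h 23 min
Thu: 06:20–15:58 = 9 h 38 min; less 45 min break → 8 h 53 min
Fri: 09:43–19:19 = 9 h 36 min; less 45 min break → 8 h 51 min
Total worked: 46 h 5 min = 46.08 h.
Threshold 40 h → overtime 6 h 5 min, regular 40 h 0 min.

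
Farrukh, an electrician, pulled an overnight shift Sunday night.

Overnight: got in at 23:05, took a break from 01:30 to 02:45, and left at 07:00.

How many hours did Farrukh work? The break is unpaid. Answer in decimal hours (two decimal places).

6.67 hours

Overnight: 23:05 → midnight = 0 h 55 min; midnight → 07:00 = 7 h 0 min; span 7 h 55 min; less 75 min break → 6 h 40 min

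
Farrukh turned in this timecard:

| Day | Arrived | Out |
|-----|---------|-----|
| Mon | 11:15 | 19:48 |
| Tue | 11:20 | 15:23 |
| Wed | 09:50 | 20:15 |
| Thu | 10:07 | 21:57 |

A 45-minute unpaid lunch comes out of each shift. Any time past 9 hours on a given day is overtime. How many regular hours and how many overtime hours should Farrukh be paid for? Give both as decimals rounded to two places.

Mon: 11:15–19:48 = 8 h 33 min; less 45 min break → 7 h 48 min
Tue: 11:20–15:23 = 4 h 3 min; less 45 min break → 3 h 18 min
Wed: 09:50–20:15 = 10 h 25 min; less 45 min break → 9 h 40 min
Thu: 10:07–21:57 = 11 h 50 min; less 45 min break → 11 h 5 min
Mon reg 7 h 48 min / OT 0 h 0 min; Tue reg 3 h 18 min / OT 0 h 0 min; Wed reg 9 h 0 min / OT 0 h 40 min; Thu reg 9 h 0 min / OT 2 h 5 min.
Totals: regular 29 h 6 min, overtime 2 h 45 min.

Regular 29.10 hours, overtime 2.75 hours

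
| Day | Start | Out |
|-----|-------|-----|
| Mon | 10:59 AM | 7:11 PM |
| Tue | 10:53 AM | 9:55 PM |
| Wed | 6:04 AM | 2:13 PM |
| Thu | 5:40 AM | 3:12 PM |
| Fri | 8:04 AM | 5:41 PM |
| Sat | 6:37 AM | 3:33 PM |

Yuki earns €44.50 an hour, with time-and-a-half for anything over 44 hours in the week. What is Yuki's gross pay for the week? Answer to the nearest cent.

Mon: 10:59 AM–7:11 PM = 8 h 12 min
Tue: 10:53 AM–9:55 PM = 11 h 2 min
Wed: 6:04 AM–2:13 PM = 8 h 9 min
Thu: 5:40 AM–3:12 PM = 9 h 32 min
Fri: 8:04 AM–5:41 PM = 9 h 37 min
Sat: 6:37 AM–3:33 PM = 8 h 56 min
Total worked: 55 h 28 min = 3328 min.
Regular 44 h 0 min = 2640 min at €44.50/h; overtime 11 h 28 min = 688 min at €66.75/h.
Pay = (2640 × €44.50 + 688 × €66.75) ÷ 60 = €2723.40.

€2723.40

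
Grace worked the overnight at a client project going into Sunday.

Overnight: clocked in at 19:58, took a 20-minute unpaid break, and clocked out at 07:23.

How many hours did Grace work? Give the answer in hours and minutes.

11 h 5 min

Overnight: 19:58 → midnight = 4 h 2 min; midnight → 07:23 = 7 h 23 min; span 11 h 25 min; less 20 min break → 11 h 5 min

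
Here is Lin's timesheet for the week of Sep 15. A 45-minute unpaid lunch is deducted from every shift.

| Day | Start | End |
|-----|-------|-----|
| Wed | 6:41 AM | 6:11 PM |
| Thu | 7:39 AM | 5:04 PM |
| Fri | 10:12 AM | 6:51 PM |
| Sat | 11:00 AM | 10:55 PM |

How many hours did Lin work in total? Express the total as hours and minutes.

Wed: 6:41 AM–6:11 PM = 11 h 30 min; less 45 min break → 10 h 45 min
Thu: 7:39 AM–5:04 PM = 9 h 25 min; less 45 min break → 8 h 40 min
Fri: 10:12 AM–6:51 PM = 8 h 39 min; less 45 min break → 7 h 54 min
Sat: 11:00 AM–10:55 PM = 11 h 55 min; less 45 min break → 11 h 10 min
Total: 10 h 45 min + 8 h 40 min + 7 h 54 min + 11 h 10 min = 38 h 29 min.

38 h 29 min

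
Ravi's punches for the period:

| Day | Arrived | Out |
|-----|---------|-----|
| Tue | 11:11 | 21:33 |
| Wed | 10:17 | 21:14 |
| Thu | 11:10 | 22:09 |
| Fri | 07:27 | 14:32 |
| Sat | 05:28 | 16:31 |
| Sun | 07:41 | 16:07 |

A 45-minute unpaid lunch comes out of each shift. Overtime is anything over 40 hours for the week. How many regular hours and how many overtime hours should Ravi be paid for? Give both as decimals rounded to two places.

Tue: 11:11–21:33 = 10 h 22 min; less 45 min break → 9 h 37 min
Wed: 10:17–21:14 = 10 h 57 min; less 45 min break → 10 h 12 min
Thu: 11:10–22:09 = 10 h 59 min; less 45 min break → 10 h 14 min
Fri: 07:27–14:32 = 7 h 5 min; less 45 min break → 6 h 20 min
Sat: 05:28–16:31 = 11 h 3 min; less 45 min break → 10 h 18 min
Sun: 07:41–16:07 = 8 h 26 min; less 45 min break → 7 h 41 min
Total worked: 54 h 22 min = 54.37 h.
Threshold 40 h → overtime 14 h 22 min, regular 40 h 0 min.

Regular 40.00 hours, overtime 14.37 hours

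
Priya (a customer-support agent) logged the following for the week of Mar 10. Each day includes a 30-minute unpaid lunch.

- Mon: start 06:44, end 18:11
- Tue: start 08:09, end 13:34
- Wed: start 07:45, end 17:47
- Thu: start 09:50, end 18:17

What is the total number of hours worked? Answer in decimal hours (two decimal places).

Mon: 06:44–18:11 = 11 h 27 min; less 30 min break → 10 h 57 min
Tue: 08:09–13:34 = 5 h 25 min; less 30 min break → 4 h 55 min
Wed: 07:45–17:47 = 10 h 2 min; less 30 min break → 9 h 32 min
Thu: 09:50–18:17 = 8 h 27 min; less 30 min break → 7 h 57 min
Total: 10 h 57 min + 4 h 55 min + 9 h 32 min + 7 h 57 min = 33 h 21 min.

33.35 hours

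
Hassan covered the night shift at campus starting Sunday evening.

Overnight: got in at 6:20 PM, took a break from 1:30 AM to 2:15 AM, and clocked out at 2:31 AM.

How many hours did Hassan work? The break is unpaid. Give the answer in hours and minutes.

7 h 26 min

Overnight: 6:20 PM → midnight = 5 h 40 min; midnight → 2:31 AM = 2 h 31 min; span 8 h 11 min; less 45 min break → 7 h 26 min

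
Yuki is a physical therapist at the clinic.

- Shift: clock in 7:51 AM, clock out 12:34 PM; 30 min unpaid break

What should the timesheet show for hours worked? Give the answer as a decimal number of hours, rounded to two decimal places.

4.22 hours

Shift: 7:51 AM–12:34 PM = 4 h 43 min; less 30 min break → 4 h 13 min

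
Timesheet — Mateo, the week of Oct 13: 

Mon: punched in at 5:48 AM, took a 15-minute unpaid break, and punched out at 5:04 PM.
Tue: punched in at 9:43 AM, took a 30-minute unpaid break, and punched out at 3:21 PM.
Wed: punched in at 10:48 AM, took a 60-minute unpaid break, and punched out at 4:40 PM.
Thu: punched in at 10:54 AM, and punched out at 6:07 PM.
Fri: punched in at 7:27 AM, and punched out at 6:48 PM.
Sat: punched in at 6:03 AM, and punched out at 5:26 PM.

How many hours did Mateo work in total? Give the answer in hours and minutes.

50 h 58 min

Mon: 5:48 AM–5:04 PM = 11 h 16 min; less 15 min break → 11 h 1 min
Tue: 9:43 AM–3:21 PM = 5 h 38 min; less 30 min break → 5 h 8 min
Wed: 10:48 AM–4:40 PM = 5 h 52 min; less 60 min break → 4 h 52 min
Thu: 10:54 AM–6:07 PM = 7 h 13 min
Fri: 7:27 AM–6:48 PM = 11 h 21 min
Sat: 6:03 AM–5:26 PM = 11 h 23 min
Total: 11 h 1 min + 5 h 8 min + 4 h 52 min + 7 h 13 min + 11 h 21 min + 11 h 23 min = 50 h 58 min.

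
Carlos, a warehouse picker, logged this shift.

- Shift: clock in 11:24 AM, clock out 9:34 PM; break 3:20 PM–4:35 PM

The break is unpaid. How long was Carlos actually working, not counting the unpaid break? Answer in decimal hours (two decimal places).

8.92 hours

Shift: 11:24 AM–9:34 PM = 10 h 10 min; less 75 min break → 8 h 55 min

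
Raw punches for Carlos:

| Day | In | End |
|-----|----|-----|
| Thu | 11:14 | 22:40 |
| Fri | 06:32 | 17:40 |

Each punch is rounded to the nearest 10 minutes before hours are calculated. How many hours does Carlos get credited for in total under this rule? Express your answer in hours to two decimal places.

22.67 hours

Thu: in 11:14→11:10, out 22:40→22:40; 11 h 30 min
Fri: in 06:32→06:30, out 17:40→17:40; 11 h 10 min
Total credited: 22 h 40 min.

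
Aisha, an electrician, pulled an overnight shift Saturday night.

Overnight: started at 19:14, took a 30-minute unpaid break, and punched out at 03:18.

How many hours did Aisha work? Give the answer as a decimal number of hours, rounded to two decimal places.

Overnight: 19:14 → midnight = 4 h 46 min; midnight → 03:18 = 3 h 18 min; span 8 h 4 min; less 30 min break → 7 h 34 min

7.57 hours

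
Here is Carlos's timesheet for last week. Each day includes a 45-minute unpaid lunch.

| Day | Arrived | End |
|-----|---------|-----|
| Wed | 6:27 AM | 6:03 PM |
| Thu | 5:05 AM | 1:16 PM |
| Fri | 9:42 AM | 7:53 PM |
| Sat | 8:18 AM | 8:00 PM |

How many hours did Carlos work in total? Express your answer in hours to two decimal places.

Wed: 6:27 AM–6:03 PM = 11 h 36 min; less 45 min break → 10 h 51 min
Thu: 5:05 AM–1:16 PM = 8 h 11 min; less 45 min break → 7 h 26 min
Fri: 9:42 AM–7:53 PM = 10 h 11 min; less 45 min break → 9 h 26 min
Sat: 8:18 AM–8:00 PM = 11 h 42 min; less 45 min break → 10 h 57 min
Total: 10 h 51 min + 7 h 26 min + 9 h 26 min + 10 h 57 min = 38 h 40 min.

38.67 hours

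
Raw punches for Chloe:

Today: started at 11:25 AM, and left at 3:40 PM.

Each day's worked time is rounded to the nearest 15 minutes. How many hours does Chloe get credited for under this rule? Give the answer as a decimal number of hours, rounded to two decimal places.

4.25 hours

Today: 11:25 AM–3:40 PM = 4 h 15 min → rounds to 4 h 15 min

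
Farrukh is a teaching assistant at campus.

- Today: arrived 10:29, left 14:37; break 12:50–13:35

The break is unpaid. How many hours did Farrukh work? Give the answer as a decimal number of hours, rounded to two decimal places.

3.38 hours

Today: 10:29–14:37 = 4 h 8 min; less 45 min break → 3 h 23 min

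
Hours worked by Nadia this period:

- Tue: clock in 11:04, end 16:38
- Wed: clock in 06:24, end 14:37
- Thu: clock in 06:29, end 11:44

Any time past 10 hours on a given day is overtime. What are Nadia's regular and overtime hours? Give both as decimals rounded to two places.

Tue: 11:04–16:38 = 5 h 34 min
Wed: 06:24–14:37 = 8 h 13 min
Thu: 06:29–11:44 = 5 h 15 min
Tue reg 5 h 34 min / OT 0 h 0 min; Wed reg 8 h 13 min / OT 0 h 0 min; Thu reg 5 h 15 min / OT 0 h 0 min.
Totals: regular 19 h 2 min, overtime 0 h 0 min.

Regular 19.03 hours, overtime 0.00 hours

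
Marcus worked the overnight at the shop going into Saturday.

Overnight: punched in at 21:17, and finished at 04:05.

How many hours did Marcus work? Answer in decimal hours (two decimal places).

6.80 hours

Overnight: 21:17 → midnight = 2 h 43 min; midnight → 04:05 = 4 h 5 min; span 6 h 48 min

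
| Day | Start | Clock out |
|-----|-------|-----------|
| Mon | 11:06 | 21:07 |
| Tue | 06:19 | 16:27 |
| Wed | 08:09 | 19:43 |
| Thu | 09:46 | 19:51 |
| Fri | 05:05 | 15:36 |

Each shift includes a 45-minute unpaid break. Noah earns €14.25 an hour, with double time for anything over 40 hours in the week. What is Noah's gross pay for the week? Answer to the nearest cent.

€814.15

Mon: 11:06–21:07 = 10 h 1 min; less 45 min break → 9 h 16 min
Tue: 06:19–16:27 = 10 h 8 min; less 45 min break → 9 h 23 min
Wed: 08:09–19:43 = 11 h 34 min; less 45 min break → 10 h 49 min
Thu: 09:46–19:51 = 10 h 5 min; less 45 min break → 9 h 20 min
Fri: 05:05–15:36 = 10 h 31 min; less 45 min break → 9 h 46 min
Total worked: 48 h 34 min = 2914 min.
Regular 40 h 0 min = 2400 min at €14.25/h; overtime 8 h 34 min = 514 min at €28.50/h.
Pay = (2400 × €14.25 + 514 × €28.50) ÷ 60 = €814.15.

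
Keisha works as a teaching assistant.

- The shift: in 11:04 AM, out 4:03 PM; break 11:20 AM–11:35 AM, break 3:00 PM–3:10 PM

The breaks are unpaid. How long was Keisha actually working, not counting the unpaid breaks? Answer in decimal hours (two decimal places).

The shift: 11:04 AM–4:03 PM = 4 h 59 min; less 25 min break → 4 h 34 min

4.57 hours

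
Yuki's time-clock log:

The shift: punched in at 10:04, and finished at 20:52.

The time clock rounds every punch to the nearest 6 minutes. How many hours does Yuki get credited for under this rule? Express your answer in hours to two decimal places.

The shift: in 10:04→10:06, out 20:52→20:54; 10 h 48 min

10.80 hours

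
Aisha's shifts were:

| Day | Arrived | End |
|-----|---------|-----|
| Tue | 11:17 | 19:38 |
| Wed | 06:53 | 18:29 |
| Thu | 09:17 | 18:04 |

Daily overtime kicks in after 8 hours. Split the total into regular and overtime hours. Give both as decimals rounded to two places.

Regular 24.00 hours, overtime 4.73 hours

Tue: 11:17–19:38 = 8 h 21 min
Wed: 06:53–18:29 = 11 h 36 min
Thu: 09:17–18:04 = 8 h 47 min
Tue reg 8 h 0 min / OT 0 h 21 min; Wed reg 8 h 0 min / OT 3 h 36 min; Thu reg 8 h 0 min / OT 0 h 47 min.
Totals: regular 24 h 0 min, overtime 4 h 44 min.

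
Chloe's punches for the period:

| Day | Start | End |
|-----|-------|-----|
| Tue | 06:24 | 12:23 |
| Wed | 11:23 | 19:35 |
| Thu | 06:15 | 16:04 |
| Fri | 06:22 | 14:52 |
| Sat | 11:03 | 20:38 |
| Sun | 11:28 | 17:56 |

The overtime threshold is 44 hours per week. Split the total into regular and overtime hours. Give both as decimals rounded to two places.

Tue: 06:24–12:23 = 5 h 59 min
Wed: 11:23–19:35 = 8 h 12 min
Thu: 06:15–16:04 = 9 h 49 min
Fri: 06:22–14:52 = 8 h 30 min
Sat: 11:03–20:38 = 9 h 35 min
Sun: 11:28–17:56 = 6 h 28 min
Total worked: 48 h 33 min = 48.55 h.
Threshold 44 h → overtime 4 h 33 min, regular 44 h 0 min.

Regular 44.00 hours, overtime 4.55 hours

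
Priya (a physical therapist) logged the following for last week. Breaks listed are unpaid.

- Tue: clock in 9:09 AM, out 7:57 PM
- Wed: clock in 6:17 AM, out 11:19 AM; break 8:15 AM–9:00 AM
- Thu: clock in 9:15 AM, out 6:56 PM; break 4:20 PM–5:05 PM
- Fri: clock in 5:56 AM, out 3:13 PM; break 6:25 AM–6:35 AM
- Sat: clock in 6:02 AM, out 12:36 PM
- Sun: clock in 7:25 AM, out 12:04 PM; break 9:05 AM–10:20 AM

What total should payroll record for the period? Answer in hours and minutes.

43 h 6 min

Tue: 9:09 AM–7:57 PM = 10 h 48 min
Wed: 6:17 AM–11:19 AM = 5 h 2 min; less 45 min break → 4 h 17 min
Thu: 9:15 AM–6:56 PM = 9 h 41 min; less 45 min break → 8 h 56 min
Fri: 5:56 AM–3:13 PM = 9 h 17 min; less 10 min break → 9 h 7 min
Sat: 6:02 AM–12:36 PM = 6 h 34 min
Sun: 7:25 AM–12:04 PM = 4 h 39 min; less 75 min break → 3 h 24 min
Total: 10 h 48 min + 4 h 17 min + 8 h 56 min + 9 h 7 min + 6 h 34 min + 3 h 24 min = 43 h 6 min.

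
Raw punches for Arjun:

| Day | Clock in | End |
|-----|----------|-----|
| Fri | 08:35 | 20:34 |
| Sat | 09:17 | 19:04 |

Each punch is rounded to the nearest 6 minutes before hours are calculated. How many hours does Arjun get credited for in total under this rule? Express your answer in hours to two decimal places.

Fri: in 08:35→08:36, out 20:34→20:36; 12 h 0 min
Sat: in 09:17→09:18, out 19:04→19:06; 9 h 48 min
Total credited: 21 h 48 min.

21.80 hours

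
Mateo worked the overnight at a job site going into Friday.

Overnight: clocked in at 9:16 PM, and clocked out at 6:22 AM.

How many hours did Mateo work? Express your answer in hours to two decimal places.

9.10 hours

Overnight: 9:16 PM → midnight = 2 h 44 min; midnight → 6:22 AM = 6 h 22 min; span 9 h 6 min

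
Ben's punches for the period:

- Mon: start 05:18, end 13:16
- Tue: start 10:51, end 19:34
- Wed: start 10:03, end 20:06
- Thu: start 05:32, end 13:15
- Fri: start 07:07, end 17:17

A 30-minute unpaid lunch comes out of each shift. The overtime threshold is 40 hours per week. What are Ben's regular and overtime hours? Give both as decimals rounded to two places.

Regular 40.00 hours, overtime 2.12 hours

Mon: 05:18–13:16 = 7 h 58 min; less 30 min break → 7 h 28 min
Tue: 10:51–19:34 = 8 h 43 min; less 30 min break → 8 h 13 min
Wed: 10:03–20:06 = 10 h 3 min; less 30 min break → 9 h 33 min
Thu: 05:32–13:15 = 7 h 43 min; less 30 min break → 7 h 13 min
Fri: 07:07–17:17 = 10 h 10 min; less 30 min break → 9 h 40 min
Total worked: 42 h 7 min = 42.12 h.
Threshold 40 h → overtime 2 h 7 min, regular 40 h 0 min.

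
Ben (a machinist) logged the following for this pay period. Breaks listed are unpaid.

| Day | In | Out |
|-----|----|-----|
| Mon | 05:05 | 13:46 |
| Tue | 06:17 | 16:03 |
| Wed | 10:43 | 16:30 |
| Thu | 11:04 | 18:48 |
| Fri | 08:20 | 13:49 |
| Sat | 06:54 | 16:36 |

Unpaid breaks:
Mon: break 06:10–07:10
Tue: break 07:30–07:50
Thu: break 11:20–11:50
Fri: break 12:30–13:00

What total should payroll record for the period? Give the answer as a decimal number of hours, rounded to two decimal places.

Mon: 05:05–13:46 = 8 h 41 min; less 60 min break → 7 h 41 min
Tue: 06:17–16:03 = 9 h 46 min; less 20 min break → 9 h 26 min
Wed: 10:43–16:30 = 5 h 47 min
Thu: 11:04–18:48 = 7 h 44 min; less 30 min break → 7 h 14 min
Fri: 08:20–13:49 = 5 h 29 min; less 30 min break → 4 h 59 min
Sat: 06:54–16:36 = 9 h 42 min
Total: 7 h 41 min + 9 h 26 min + 5 h 47 min + 7 h 14 min + 4 h 59 min + 9 h 42 min = 44 h 49 min.

44.82 hours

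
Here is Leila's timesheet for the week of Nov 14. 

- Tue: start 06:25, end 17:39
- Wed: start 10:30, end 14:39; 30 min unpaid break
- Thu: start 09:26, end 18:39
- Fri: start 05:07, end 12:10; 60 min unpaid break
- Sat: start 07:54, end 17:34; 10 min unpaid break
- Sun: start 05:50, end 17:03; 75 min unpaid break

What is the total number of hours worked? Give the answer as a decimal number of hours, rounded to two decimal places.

49.62 hours

Tue: 06:25–17:39 = 11 h 14 min
Wed: 10:30–14:39 = 4 h 9 min; less 30 min break → 3 h 39 min
Thu: 09:26–18:39 = 9 h 13 min
Fri: 05:07–12:10 = 7 h 3 min; less 60 min break → 6 h 3 min
Sat: 07:54–17:34 = 9 h 40 min; less 10 min break → 9 h 30 min
Sun: 05:50–17:03 = 11 h 13 min; less 75 min break → 9 h 58 min
Total: 11 h 14 min + 3 h 39 min + 9 h 13 min + 6 h 3 min + 9 h 30 min + 9 h 58 min = 49 h 37 min.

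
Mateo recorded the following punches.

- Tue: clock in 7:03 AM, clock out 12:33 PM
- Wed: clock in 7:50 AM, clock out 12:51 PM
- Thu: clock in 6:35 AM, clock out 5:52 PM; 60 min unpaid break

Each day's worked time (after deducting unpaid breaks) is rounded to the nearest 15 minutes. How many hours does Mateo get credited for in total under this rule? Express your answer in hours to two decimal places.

20.75 hours

Tue: 7:03 AM–12:33 PM = 5 h 30 min → rounds to 5 h 30 min
Wed: 7:50 AM–12:51 PM = 5 h 1 min → rounds to 5 h 0 min
Thu: 6:35 AM–5:52 PM = 11 h 17 min − 60 min = 10 h 17 min → rounds to 10 h 15 min
Total credited: 20 h 45 min.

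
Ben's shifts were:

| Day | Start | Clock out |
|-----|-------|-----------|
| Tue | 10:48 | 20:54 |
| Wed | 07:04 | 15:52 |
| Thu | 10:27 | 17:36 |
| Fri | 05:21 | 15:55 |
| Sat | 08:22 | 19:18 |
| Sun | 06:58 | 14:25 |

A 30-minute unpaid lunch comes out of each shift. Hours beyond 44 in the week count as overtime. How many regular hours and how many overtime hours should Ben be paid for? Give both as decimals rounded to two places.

Tue: 10:48–20:54 = 10 h 6 min; less 30 min break → 9 h 36 min
Wed: 07:04–15:52 = 8 h 48 min; less 30 min break → 8 h 18 min
Thu: 10:27–17:36 = 7 h 9 min; less 30 min break → 6 h 39 min
Fri: 05:21–15:55 = 10 h 34 min; less 30 min break → 10 h 4 min
Sat: 08:22–19:18 = 10 h 56 min; less 30 min break → 10 h 26 min
Sun: 06:58–14:25 = 7 h 27 min; less 30 min break → 6 h 57 min
Total worked: 52 h 0 min = 52.00 h.
Threshold 44 h → overtime 8 h 0 min, regular 44 h 0 min.

Regular 44.00 hours, overtime 8.00 hours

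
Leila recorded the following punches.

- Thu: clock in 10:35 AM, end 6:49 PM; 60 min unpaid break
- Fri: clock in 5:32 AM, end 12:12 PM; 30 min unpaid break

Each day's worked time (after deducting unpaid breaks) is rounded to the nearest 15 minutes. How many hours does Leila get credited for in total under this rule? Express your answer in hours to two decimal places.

13.50 hours

Thu: 10:35 AM–6:49 PM = 8 h 14 min − 60 min = 7 h 14 min → rounds to 7 h 15 min
Fri: 5:32 AM–12:12 PM = 6 h 40 min − 30 min = 6 h 10 min → rounds to 6 h 15 min
Total credited: 13 h 30 min.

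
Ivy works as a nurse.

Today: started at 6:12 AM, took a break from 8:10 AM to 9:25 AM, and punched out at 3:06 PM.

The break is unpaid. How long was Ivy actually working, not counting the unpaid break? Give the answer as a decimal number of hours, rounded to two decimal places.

7.65 hours

Today: 6:12 AM–3:06 PM = 8 h 54 min; less 75 min break → 7 h 39 min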